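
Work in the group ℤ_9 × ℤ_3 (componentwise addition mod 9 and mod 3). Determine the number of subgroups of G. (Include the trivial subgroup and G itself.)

|G| = 27, so by Lagrange every subgroup order divides 27. Divisors: 1, 3, 9, 27.
Subgroups by order — order 1: 1; order 3: 4; order 9: 4; order 27: 1.
Total: 1 + 4 + 4 + 1 = 10.

10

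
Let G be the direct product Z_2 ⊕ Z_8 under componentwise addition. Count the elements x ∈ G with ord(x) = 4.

4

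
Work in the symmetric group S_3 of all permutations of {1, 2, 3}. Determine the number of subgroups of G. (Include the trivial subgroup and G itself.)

|G| = 6, so by Lagrange every subgroup order divides 6. Divisors: 1, 2, 3, 6.
Subgroups by order — order 1: 1; order 2: 3; order 3: 1; order 6: 1.
Total: 1 + 3 + 1 + 1 = 6.

6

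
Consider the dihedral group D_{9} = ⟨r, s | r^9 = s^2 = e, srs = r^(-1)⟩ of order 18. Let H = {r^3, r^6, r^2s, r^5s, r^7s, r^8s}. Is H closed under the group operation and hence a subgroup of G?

The identity e ∉ H, so H is not a subgroup.

No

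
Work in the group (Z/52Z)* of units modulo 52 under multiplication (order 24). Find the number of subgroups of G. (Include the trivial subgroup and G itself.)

|G| = 24, so by Lagrange every subgroup order divides 24. Divisors: 1, 2, 3, 4, 6, 8, 12, 24.
Subgroups by order — order 1: 1; order 2: 3; order 3: 1; order 4: 3; order 6: 3; order 8: 1; order 12: 3; order 24: 1.
Total: 1 + 3 + 1 + 3 + 3 + 1 + 3 + 1 = 16.

16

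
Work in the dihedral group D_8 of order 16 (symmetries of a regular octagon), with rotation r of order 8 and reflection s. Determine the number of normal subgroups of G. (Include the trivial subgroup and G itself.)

G has 19 subgroups. Checking conjugation-invariance by order — order 1: 1/1 normal; order 2: 1/9 normal; order 4: 1/5 normal; order 8: 3/3 normal; order 16: 1/1 normal.
Total normal subgroups: 7.

7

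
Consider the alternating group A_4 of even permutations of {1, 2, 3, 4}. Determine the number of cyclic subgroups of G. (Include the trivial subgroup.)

Group the elements of G by the cyclic subgroup they generate; each cyclic subgroup of order d accounts for φ(d) elements.
Cyclic subgroups by order — order 1: 1; order 2: 3; order 3: 4.
Total: 8.

8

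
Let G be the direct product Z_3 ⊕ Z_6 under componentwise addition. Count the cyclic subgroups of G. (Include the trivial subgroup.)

10

Group the elements of G by the cyclic subgroup they generate; each cyclic subgroup of order d accounts for φ(d) elements.
Cyclic subgroups by order — order 1: 1; order 2: 1; order 3: 4; order 6: 4.
Total: 10.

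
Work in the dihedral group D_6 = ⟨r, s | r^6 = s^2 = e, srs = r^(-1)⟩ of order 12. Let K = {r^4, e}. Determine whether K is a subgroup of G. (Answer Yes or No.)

r^4 ∈ K but its inverse r^2 ∉ K, so K is not a subgroup.

No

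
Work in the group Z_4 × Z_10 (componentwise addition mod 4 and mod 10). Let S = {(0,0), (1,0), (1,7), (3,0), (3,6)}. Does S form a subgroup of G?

(1,7) ∈ S but its inverse (3,3) ∉ S, so S is not a subgroup.

No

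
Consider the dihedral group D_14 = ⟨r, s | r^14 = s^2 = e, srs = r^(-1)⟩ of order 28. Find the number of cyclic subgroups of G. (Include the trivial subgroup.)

18

Group the elements of G by the cyclic subgroup they generate; each cyclic subgroup of order d accounts for φ(d) elements.
Cyclic subgroups by order — order 1: 1; order 2: 15; order 7: 1; order 14: 1.
Total: 18.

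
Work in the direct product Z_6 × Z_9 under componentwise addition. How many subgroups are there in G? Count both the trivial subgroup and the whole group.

|G| = 54, so by Lagrange every subgroup order divides 54. Divisors: 1, 2, 3, 6, 9, 18, 27, 54.
Subgroups by order — order 1: 1; order 2: 1; order 3: 4; order 6: 4; order 9: 4; order 18: 4; order 27: 1; order 54: 1.
Total: 1 + 1 + 4 + 4 + 4 + 4 + 1 + 1 = 20.

20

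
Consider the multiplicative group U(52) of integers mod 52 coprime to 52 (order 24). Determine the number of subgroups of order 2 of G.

3

|G| = 24 and 2 | 24, so subgroups of order 2 are possible by Lagrange.
The subgroups of order 2 are: {1, 25}; {1, 27}; {1, 51}.
So G has 3 subgroups of order 2.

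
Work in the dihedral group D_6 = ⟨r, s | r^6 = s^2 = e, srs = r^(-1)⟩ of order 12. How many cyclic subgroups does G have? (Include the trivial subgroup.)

10

A cyclic subgroup of order d is generated by each of its φ(d) elements of order d, so the cyclic subgroups of order d number (#elements of order d)/φ(d).
Cyclic subgroups by order — order 1: 1; order 2: 7; order 3: 1; order 6: 1.
Total: 10.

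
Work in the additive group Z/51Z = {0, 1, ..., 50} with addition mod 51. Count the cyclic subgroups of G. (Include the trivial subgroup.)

Group the elements of G by the cyclic subgroup they generate; each cyclic subgroup of order d accounts for φ(d) elements.
Cyclic subgroups by order — order 1: 1; order 3: 1; order 17: 1; order 51: 1.
Total: 4.

4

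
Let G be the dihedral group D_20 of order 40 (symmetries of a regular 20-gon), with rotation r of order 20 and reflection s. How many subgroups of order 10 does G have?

5

|G| = 40 and 10 | 40, so subgroups of order 10 are possible by Lagrange.
The subgroups of order 10 are: {e, r^2, r^4, r^6, r^8, r^10, r^12, r^14, r^16, r^18}; {e, r^4, r^8, r^12, r^16, r^2s, r^6s, r^10s, r^14s, r^18s}; {e, r^4, r^8, r^12, r^16, r^3s, r^7s, r^11s, r^15s, r^19s}; {e, r^4, r^8, r^12, r^16, s, r^4s, r^8s, r^12s, r^16s}; … (5 in all).
So G has 5 subgroups of order 10.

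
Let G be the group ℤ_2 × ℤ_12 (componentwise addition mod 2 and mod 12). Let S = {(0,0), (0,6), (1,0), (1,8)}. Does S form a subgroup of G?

(1,8) ∈ S but its inverse (1,4) ∉ S, so S is not a subgroup.

No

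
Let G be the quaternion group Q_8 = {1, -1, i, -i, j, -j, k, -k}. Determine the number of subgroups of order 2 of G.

1

|G| = 8 and 2 | 8, so subgroups of order 2 are possible by Lagrange.
The subgroups of order 2 are: {1, -1}.
So G has 1 subgroup of order 2.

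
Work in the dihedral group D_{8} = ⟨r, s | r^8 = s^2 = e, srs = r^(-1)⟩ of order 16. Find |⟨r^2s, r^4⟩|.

|⟨r^2s⟩| = 2 and |⟨r^4⟩| = 2, so |H| is a multiple of lcm(2, 2) = 2 and divides |G| = 16.
Closing under the operation: H = {e, r^4, r^2s, r^6s}, so |H| = 4.

4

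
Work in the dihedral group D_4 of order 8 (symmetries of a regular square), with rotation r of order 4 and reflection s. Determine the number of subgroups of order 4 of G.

3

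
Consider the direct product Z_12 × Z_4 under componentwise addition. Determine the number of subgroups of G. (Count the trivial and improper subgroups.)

30

|G| = 48, so by Lagrange every subgroup order divides 48. Divisors: 1, 2, 3, 4, 6, 8, 12, 16, 24, 48.
Subgroups by order — order 1: 1; order 2: 3; order 3: 1; order 4: 7; order 6: 3; order 8: 3; order 12: 7; order 16: 1; order 24: 3; order 48: 1.
Total: 1 + 3 + 1 + 7 + 3 + 3 + 7 + 1 + 3 + 1 = 30.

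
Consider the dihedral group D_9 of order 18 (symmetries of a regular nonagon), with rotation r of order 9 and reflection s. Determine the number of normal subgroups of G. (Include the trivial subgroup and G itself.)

4

G has 16 subgroups. Checking conjugation-invariance by order — order 1: 1/1 normal; order 2: 0/9 normal; order 3: 1/1 normal; order 6: 0/3 normal; order 9: 1/1 normal; order 18: 1/1 normal.
Total normal subgroups: 4.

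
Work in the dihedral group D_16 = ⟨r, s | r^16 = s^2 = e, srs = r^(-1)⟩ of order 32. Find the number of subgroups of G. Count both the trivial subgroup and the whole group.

|G| = 32, so by Lagrange every subgroup order divides 32. Divisors: 1, 2, 4, 8, 16, 32.
Subgroups by order — order 1: 1; order 2: 17; order 4: 9; order 8: 5; order 16: 3; order 32: 1.
Total: 1 + 17 + 9 + 5 + 3 + 1 = 36.

36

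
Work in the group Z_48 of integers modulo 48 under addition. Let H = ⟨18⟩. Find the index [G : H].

6

|⟨18⟩| = 8 and |G| = 48.
By Lagrange, [G : H] = |G|/|H| = 48/8 = 6.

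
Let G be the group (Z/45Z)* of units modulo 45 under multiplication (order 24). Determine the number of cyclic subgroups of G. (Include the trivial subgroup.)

12

Group the elements of G by the cyclic subgroup they generate; each cyclic subgroup of order d accounts for φ(d) elements.
Cyclic subgroups by order — order 1: 1; order 2: 3; order 3: 1; order 4: 2; order 6: 3; order 12: 2.
Total: 12.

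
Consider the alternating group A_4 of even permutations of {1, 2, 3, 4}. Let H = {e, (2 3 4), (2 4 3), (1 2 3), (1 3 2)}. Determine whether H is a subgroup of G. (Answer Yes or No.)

No

|H| = 5 does not divide |G| = 12, so by Lagrange H is not a subgroup.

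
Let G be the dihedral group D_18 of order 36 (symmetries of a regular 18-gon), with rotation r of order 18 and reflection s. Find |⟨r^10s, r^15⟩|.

|⟨r^10s⟩| = 2 and |⟨r^15⟩| = 6, so |H| is a multiple of lcm(2, 6) = 6 and divides |G| = 36.
Closing under the operation: H = {e, r^3, r^6, r^9, r^12, r^15, rs, r^4s, r^7s, r^10s, r^13s, r^16s}, so |H| = 12.

12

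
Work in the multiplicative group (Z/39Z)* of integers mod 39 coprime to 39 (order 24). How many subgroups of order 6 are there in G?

3

|G| = 24 and 6 | 24, so subgroups of order 6 are possible by Lagrange.
The subgroups of order 6 are: {1, 4, 10, 16, 22, 25}; {1, 14, 16, 22, 29, 35}; {1, 16, 17, 22, 23, 38}.
So G has 3 subgroups of order 6.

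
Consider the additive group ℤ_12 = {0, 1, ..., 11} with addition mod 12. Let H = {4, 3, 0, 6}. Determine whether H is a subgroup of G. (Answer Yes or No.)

No

3 ∈ H but its inverse 9 ∉ H, so H is not a subgroup.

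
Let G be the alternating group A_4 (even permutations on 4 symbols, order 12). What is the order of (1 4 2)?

Computing powers of (1 4 2): the smallest k with ((1 4 2))^k = e is k = 3.

3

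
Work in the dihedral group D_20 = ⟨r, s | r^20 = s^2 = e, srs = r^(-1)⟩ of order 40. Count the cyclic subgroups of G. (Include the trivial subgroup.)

26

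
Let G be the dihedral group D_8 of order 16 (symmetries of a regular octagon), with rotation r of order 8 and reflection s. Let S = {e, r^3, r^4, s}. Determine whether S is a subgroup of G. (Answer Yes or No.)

r^3 ∈ S but its inverse r^5 ∉ S, so S is not a subgroup.

No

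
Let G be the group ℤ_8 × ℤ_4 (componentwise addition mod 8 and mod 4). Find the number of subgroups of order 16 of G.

3

|G| = 32 and 16 | 32, so subgroups of order 16 are possible by Lagrange.
The subgroups of order 16 are: {(0,0), (0,1), (0,2), (0,3), (2,0), (2,1), (2,2), (2,3), (4,0), (4,1), (4,2), (4,3), (6,0), (6,1), (6,2), (6,3)}; {(0,0), (0,2), (1,0), (1,2), (2,0), (2,2), (3,0), (3,2), (4,0), (4,2), (5,0), (5,2), (6,0), (6,2), (7,0), (7,2)}; {(0,0), (0,2), (1,1), (1,3), (2,0), (2,2), (3,1), (3,3), (4,0), (4,2), (5,1), (5,3), (6,0), (6,2), (7,1), (7,3)}.
So G has 3 subgroups of order 16.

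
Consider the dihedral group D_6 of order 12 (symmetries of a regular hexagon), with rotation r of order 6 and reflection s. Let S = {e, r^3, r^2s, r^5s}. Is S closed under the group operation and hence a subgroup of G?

|S| = 4 divides |G| = 12, consistent with Lagrange.
S contains the identity, every element's inverse is in S, and S is closed under ·: it is a subgroup.

Yes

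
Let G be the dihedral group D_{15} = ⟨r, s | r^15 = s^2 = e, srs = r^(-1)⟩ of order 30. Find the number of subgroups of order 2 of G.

|G| = 30 and 2 | 30, so subgroups of order 2 are possible by Lagrange.
The subgroups of order 2 are: {e, r^10s}; {e, r^11s}; {e, r^12s}; {e, r^13s}; … (15 in all).
So G has 15 subgroups of order 2.

15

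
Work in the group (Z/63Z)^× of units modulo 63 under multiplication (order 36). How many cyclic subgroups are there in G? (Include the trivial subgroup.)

Group the elements of G by the cyclic subgroup they generate; each cyclic subgroup of order d accounts for φ(d) elements.
Cyclic subgroups by order — order 1: 1; order 2: 3; order 3: 4; order 6: 12.
Total: 20.

20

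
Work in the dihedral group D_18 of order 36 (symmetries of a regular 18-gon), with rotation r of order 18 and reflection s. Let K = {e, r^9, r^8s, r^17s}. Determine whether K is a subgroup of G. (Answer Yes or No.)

|K| = 4 divides |G| = 36, consistent with Lagrange.
K contains the identity, every element's inverse is in K, and K is closed under ·: it is a subgroup.

Yes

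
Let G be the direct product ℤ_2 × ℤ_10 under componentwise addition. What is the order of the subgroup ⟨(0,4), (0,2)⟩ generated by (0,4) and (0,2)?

5

|⟨(0,4)⟩| = 5 and |⟨(0,2)⟩| = 5, so |H| is a multiple of lcm(5, 5) = 5 and divides |G| = 20.
Closing under the operation: H = {(0,0), (0,2), (0,4), (0,6), (0,8)}, so |H| = 5.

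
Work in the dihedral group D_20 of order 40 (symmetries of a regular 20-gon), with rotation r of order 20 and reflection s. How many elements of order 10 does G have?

The elements of order 10 are: r^2, r^6, r^14, r^18.
That's 4.

4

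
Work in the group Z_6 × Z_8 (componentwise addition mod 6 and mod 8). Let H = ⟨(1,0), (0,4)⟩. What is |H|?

|⟨(1,0)⟩| = 6 and |⟨(0,4)⟩| = 2, so |H| is a multiple of lcm(6, 2) = 6 and divides |G| = 48.
Closing under the operation: H = {(0,0), (0,4), (1,0), (1,4), (2,0), (2,4), (3,0), (3,4), (4,0), (4,4), (5,0), (5,4)}, so |H| = 12.

12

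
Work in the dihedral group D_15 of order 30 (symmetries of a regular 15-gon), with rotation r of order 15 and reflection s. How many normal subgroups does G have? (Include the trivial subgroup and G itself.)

5

G has 28 subgroups. Checking conjugation-invariance by order — order 1: 1/1 normal; order 2: 0/15 normal; order 3: 1/1 normal; order 5: 1/1 normal; order 6: 0/5 normal; order 10: 0/3 normal; order 15: 1/1 normal; order 30: 1/1 normal.
Total normal subgroups: 5.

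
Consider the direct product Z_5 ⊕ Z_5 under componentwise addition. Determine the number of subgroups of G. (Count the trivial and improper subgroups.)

8

|G| = 25, so by Lagrange every subgroup order divides 25. Divisors: 1, 5, 25.
Subgroups by order — order 1: 1; order 5: 6; order 25: 1.
Total: 1 + 6 + 1 = 8.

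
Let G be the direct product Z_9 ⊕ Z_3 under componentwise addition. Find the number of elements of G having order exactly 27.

An element (a,b) has order lcm(ord(a), ord(b)); count pairs with lcm equal to 27.
Enumerating gives 0 such elements.

0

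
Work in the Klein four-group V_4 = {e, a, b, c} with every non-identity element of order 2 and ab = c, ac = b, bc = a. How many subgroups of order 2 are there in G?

3

|G| = 4 and 2 | 4, so subgroups of order 2 are possible by Lagrange.
The subgroups of order 2 are: {e, a}; {e, b}; {e, c}.
So G has 3 subgroups of order 2.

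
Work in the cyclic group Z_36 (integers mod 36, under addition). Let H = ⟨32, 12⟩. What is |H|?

9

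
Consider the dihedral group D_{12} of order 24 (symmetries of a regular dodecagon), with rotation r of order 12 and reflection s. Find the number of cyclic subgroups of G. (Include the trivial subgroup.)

Group the elements of G by the cyclic subgroup they generate; each cyclic subgroup of order d accounts for φ(d) elements.
Cyclic subgroups by order — order 1: 1; order 2: 13; order 3: 1; order 4: 1; order 6: 1; order 12: 1.
Total: 18.

18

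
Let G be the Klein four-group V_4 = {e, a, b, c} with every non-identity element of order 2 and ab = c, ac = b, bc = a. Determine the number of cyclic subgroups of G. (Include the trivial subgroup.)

Group the elements of G by the cyclic subgroup they generate; each cyclic subgroup of order d accounts for φ(d) elements.
Cyclic subgroups by order — order 1: 1; order 2: 3.
Total: 4.

4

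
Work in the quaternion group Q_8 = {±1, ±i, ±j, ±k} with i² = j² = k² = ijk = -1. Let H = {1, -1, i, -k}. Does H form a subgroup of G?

No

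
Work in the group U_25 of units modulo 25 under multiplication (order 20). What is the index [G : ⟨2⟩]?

1

|⟨2⟩| = 20 and |G| = 20.
By Lagrange, [G : H] = |G|/|H| = 20/20 = 1.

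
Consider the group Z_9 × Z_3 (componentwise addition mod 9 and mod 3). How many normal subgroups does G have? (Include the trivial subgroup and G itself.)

G is abelian, so every subgroup is normal.
G has 10 subgroups in total, hence 10 normal subgroups.

10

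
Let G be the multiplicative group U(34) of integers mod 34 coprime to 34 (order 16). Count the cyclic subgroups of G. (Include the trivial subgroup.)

5

A cyclic subgroup of order d is generated by each of its φ(d) elements of order d, so the cyclic subgroups of order d number (#elements of order d)/φ(d).
Cyclic subgroups by order — order 1: 1; order 2: 1; order 4: 1; order 8: 1; order 16: 1.
Total: 5.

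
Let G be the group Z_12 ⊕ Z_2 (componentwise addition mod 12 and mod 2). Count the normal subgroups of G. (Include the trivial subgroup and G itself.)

G is abelian, so every subgroup is normal.
G has 16 subgroups in total, hence 16 normal subgroups.

16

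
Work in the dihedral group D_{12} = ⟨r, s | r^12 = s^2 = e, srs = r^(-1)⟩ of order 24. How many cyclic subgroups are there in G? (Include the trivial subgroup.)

Each element a generates a cyclic subgroup ⟨a⟩; distinct elements may generate the same one (a cyclic group of order d has φ(d) generators).
Cyclic subgroups by order — order 1: 1; order 2: 13; order 3: 1; order 4: 1; order 6: 1; order 12: 1.
Total: 18.

18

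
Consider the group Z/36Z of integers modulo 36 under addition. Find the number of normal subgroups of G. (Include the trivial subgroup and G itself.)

G is abelian, so every subgroup is normal.
G has 9 subgroups in total, hence 9 normal subgroups.

9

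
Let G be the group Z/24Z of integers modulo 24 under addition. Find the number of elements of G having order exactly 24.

8

In a cyclic group of order 24, the number of elements of order d (for d | 24) is φ(d).
φ(24) = 8.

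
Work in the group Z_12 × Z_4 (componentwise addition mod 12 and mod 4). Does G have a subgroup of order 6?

6 | 48. A subgroup of order 6 is {(0,0), (0,2), (4,0), (4,2), (8,0), (8,2)}.

Yes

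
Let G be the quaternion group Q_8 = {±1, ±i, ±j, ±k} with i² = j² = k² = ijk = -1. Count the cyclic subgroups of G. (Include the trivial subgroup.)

5

A cyclic subgroup of order d is generated by each of its φ(d) elements of order d, so the cyclic subgroups of order d number (#elements of order d)/φ(d).
Cyclic subgroups by order — order 1: 1; order 2: 1; order 4: 3.
Total: 5.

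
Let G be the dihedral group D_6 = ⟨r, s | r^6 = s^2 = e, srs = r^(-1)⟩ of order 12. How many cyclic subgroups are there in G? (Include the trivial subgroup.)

A cyclic subgroup of order d is generated by each of its φ(d) elements of order d, so the cyclic subgroups of order d number (#elements of order d)/φ(d).
Cyclic subgroups by order — order 1: 1; order 2: 7; order 3: 1; order 6: 1.
Total: 10.

10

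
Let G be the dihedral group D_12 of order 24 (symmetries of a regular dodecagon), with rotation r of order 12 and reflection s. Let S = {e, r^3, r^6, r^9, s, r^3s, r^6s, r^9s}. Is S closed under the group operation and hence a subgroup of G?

Yes

|S| = 8 divides |G| = 24, consistent with Lagrange.
S contains the identity, every element's inverse is in S, and S is closed under ·: it is a subgroup.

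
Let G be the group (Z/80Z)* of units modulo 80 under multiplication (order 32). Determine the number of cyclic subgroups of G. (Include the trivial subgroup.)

20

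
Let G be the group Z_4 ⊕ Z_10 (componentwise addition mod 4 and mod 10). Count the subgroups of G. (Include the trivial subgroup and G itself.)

16

|G| = 40, so by Lagrange every subgroup order divides 40. Divisors: 1, 2, 4, 5, 8, 10, 20, 40.
Subgroups by order — order 1: 1; order 2: 3; order 4: 3; order 5: 1; order 8: 1; order 10: 3; order 20: 3; order 40: 1.
Total: 1 + 3 + 3 + 1 + 1 + 3 + 3 + 1 = 16.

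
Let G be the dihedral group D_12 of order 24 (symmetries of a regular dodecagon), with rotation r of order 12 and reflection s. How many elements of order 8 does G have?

No element of G has order 8 (even though 8 | 24).

0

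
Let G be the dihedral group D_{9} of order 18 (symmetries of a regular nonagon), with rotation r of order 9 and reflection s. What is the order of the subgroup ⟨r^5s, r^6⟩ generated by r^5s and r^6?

6

|⟨r^5s⟩| = 2 and |⟨r^6⟩| = 3, so |H| is a multiple of lcm(2, 3) = 6 and divides |G| = 18.
Closing under the operation: H = {e, r^3, r^6, r^2s, r^5s, r^8s}, so |H| = 6.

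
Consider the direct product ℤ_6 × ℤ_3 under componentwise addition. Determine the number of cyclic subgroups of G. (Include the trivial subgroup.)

10

Each element a generates a cyclic subgroup ⟨a⟩; distinct elements may generate the same one (a cyclic group of order d has φ(d) generators).
Cyclic subgroups by order — order 1: 1; order 2: 1; order 3: 4; order 6: 4.
Total: 10.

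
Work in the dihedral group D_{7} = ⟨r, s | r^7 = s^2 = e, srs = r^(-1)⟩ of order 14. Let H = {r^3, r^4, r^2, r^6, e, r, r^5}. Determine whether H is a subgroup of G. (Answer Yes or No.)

|H| = 7 divides |G| = 14, consistent with Lagrange.
H contains the identity, every element's inverse is in H, and H is closed under ·: it is a subgroup.
In fact H = ⟨r^4⟩.

Yes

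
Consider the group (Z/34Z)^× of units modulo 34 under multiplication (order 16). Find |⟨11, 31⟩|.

|⟨11⟩| = 16 and |⟨31⟩| = 16, so |H| is a multiple of lcm(16, 16) = 16 and divides |G| = 16.
Closing {11, 31} under the group operation gives all of G, so |H| = 16.

16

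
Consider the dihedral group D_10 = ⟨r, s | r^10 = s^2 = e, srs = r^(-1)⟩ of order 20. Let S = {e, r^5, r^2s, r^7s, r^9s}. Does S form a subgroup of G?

No

Closure fails: r^5 · r^9s = r^4s ∉ S. So S is not a subgroup.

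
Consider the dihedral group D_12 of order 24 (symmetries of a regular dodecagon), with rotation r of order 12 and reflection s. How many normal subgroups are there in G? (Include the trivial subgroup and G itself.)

9

G has 34 subgroups. Checking conjugation-invariance by order — order 1: 1/1 normal; order 2: 1/13 normal; order 3: 1/1 normal; order 4: 1/7 normal; order 6: 1/5 normal; order 8: 0/3 normal; order 12: 3/3 normal; order 24: 1/1 normal.
Total normal subgroups: 9.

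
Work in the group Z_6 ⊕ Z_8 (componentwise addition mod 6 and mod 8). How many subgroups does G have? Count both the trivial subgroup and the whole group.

22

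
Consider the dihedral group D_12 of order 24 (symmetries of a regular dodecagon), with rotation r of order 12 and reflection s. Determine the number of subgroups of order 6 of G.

|G| = 24 and 6 | 24, so subgroups of order 6 are possible by Lagrange.
The subgroups of order 6 are: {e, r^2, r^4, r^6, r^8, r^10}; {e, r^4, r^8, r^2s, r^6s, r^10s}; {e, r^4, r^8, r^3s, r^7s, r^11s}; {e, r^4, r^8, s, r^4s, r^8s}; … (5 in all).
So G has 5 subgroups of order 6.

5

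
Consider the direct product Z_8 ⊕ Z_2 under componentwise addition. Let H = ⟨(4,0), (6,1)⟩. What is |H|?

|⟨(4,0)⟩| = 2 and |⟨(6,1)⟩| = 4, so |H| is a multiple of lcm(2, 4) = 4 and divides |G| = 16.
Closing under the operation: H = {(0,0), (2,1), (4,0), (6,1)}, so |H| = 4.

4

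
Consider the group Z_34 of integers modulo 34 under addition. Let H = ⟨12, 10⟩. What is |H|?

|⟨12⟩| = 17 and |⟨10⟩| = 17, so |H| is a multiple of lcm(17, 17) = 17 and divides |G| = 34.
Closing under the operation: H = {0, 2, 4, 6, 8, 10, 12, 14, 16, 18, 20, 22, 24, 26, 28, 30, 32}, so |H| = 17.

17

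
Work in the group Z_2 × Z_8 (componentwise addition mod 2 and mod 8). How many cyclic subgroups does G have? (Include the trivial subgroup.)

Group the elements of G by the cyclic subgroup they generate; each cyclic subgroup of order d accounts for φ(d) elements.
Cyclic subgroups by order — order 1: 1; order 2: 3; order 4: 2; order 8: 2.
Total: 8.

8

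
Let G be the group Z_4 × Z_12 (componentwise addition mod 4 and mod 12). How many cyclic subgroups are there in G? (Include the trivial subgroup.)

20

Group the elements of G by the cyclic subgroup they generate; each cyclic subgroup of order d accounts for φ(d) elements.
Cyclic subgroups by order — order 1: 1; order 2: 3; order 3: 1; order 4: 6; order 6: 3; order 12: 6.
Total: 20.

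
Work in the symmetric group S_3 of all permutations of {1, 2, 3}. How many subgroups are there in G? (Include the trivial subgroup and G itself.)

|G| = 6, so by Lagrange every subgroup order divides 6. Divisors: 1, 2, 3, 6.
Subgroups by order — order 1: 1; order 2: 3; order 3: 1; order 6: 1.
Total: 1 + 3 + 1 + 1 = 6.

6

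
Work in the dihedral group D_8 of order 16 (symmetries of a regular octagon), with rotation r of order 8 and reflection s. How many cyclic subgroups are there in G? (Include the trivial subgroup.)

Each element a generates a cyclic subgroup ⟨a⟩; distinct elements may generate the same one (a cyclic group of order d has φ(d) generators).
Cyclic subgroups by order — order 1: 1; order 2: 9; order 4: 1; order 8: 1.
Total: 12.

12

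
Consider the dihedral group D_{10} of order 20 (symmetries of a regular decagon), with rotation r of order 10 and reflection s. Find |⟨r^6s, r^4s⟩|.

|⟨r^6s⟩| = 2 and |⟨r^4s⟩| = 2, so |H| is a multiple of lcm(2, 2) = 2 and divides |G| = 20.
Closing under the operation: H = {e, r^2, r^4, r^6, r^8, s, r^2s, r^4s, r^6s, r^8s}, so |H| = 10.

10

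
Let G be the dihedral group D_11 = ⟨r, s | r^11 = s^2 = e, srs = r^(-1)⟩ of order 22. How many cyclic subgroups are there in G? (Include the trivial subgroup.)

13

A cyclic subgroup of order d is generated by each of its φ(d) elements of order d, so the cyclic subgroups of order d number (#elements of order d)/φ(d).
Cyclic subgroups by order — order 1: 1; order 2: 11; order 11: 1.
Total: 13.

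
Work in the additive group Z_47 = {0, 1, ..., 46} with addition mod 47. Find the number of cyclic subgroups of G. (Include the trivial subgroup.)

A cyclic subgroup of order d is generated by each of its φ(d) elements of order d, so the cyclic subgroups of order d number (#elements of order d)/φ(d).
Cyclic subgroups by order — order 1: 1; order 47: 1.
Total: 2.

2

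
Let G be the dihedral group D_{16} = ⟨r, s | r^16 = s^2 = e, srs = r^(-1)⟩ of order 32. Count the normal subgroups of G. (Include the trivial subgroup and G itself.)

8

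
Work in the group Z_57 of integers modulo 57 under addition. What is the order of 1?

In Z_57, the order of an element a is n/gcd(a, n).
gcd(1, 57) = 1, so |⟨1⟩| = 57/1 = 57.

57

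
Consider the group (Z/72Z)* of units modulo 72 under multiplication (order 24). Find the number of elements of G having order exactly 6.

14

Enumerating element orders in G gives 14 elements of order 6.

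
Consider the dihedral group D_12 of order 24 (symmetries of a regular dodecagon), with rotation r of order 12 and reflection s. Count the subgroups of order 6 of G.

5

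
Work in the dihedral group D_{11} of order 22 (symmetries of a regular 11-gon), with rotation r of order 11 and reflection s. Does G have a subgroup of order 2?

Yes

2 | 22. A subgroup of order 2 is {e, r^10s}.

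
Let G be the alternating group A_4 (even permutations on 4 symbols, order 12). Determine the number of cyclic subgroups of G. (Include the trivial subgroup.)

A cyclic subgroup of order d is generated by each of its φ(d) elements of order d, so the cyclic subgroups of order d number (#elements of order d)/φ(d).
Cyclic subgroups by order — order 1: 1; order 2: 3; order 3: 4.
Total: 8.

8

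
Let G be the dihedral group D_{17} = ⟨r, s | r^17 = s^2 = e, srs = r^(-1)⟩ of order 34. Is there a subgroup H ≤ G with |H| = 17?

Yes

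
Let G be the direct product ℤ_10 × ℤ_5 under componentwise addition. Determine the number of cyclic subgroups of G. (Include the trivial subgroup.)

14

Each element a generates a cyclic subgroup ⟨a⟩; distinct elements may generate the same one (a cyclic group of order d has φ(d) generators).
Cyclic subgroups by order — order 1: 1; order 2: 1; order 5: 6; order 10: 6.
Total: 14.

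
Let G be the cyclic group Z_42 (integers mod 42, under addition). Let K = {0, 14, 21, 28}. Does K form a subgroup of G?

No

|K| = 4 does not divide |G| = 42, so by Lagrange K is not a subgroup.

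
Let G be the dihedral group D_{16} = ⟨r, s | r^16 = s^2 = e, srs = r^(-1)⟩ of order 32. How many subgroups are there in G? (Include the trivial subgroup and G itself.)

36

|G| = 32, so by Lagrange every subgroup order divides 32. Divisors: 1, 2, 4, 8, 16, 32.
Subgroups by order — order 1: 1; order 2: 17; order 4: 9; order 8: 5; order 16: 3; order 32: 1.
Total: 1 + 17 + 9 + 5 + 3 + 1 = 36.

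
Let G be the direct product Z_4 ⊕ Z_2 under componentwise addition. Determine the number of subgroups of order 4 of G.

|G| = 8 and 4 | 8, so subgroups of order 4 are possible by Lagrange.
The subgroups of order 4 are: {(0,0), (0,1), (2,0), (2,1)}; {(0,0), (1,0), (2,0), (3,0)}; {(0,0), (1,1), (2,0), (3,1)}.
So G has 3 subgroups of order 4.

3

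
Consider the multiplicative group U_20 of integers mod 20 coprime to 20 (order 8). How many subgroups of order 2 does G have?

3

|G| = 8 and 2 | 8, so subgroups of order 2 are possible by Lagrange.
The subgroups of order 2 are: {1, 11}; {1, 19}; {1, 9}.
So G has 3 subgroups of order 2.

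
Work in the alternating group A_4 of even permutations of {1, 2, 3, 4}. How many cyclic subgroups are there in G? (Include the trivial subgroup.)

8

Each element a generates a cyclic subgroup ⟨a⟩; distinct elements may generate the same one (a cyclic group of order d has φ(d) generators).
Cyclic subgroups by order — order 1: 1; order 2: 3; order 3: 4.
Total: 8.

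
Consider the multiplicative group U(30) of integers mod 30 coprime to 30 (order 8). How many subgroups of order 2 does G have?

3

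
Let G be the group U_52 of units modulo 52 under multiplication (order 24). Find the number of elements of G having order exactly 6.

6

The elements of order 6 are: 3, 17, 23, 35, 43, 49.
That's 6.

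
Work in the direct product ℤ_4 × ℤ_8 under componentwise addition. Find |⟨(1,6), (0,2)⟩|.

16

|⟨(1,6)⟩| = 4 and |⟨(0,2)⟩| = 4, so |H| is a multiple of lcm(4, 4) = 4 and divides |G| = 32.
Closing under the operation: H = {(0,0), (0,2), (0,4), (0,6), (1,0), (1,2), (1,4), (1,6), (2,0), (2,2), (2,4), (2,6), (3,0), (3,2), (3,4), (3,6)}, so |H| = 16.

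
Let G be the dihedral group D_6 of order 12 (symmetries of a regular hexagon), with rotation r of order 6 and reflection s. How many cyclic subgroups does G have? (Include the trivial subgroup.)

A cyclic subgroup of order d is generated by each of its φ(d) elements of order d, so the cyclic subgroups of order d number (#elements of order d)/φ(d).
Cyclic subgroups by order — order 1: 1; order 2: 7; order 3: 1; order 6: 1.
Total: 10.

10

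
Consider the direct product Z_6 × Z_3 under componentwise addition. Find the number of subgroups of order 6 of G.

4

|G| = 18 and 6 | 18, so subgroups of order 6 are possible by Lagrange.
The subgroups of order 6 are: {(0,0), (0,1), (0,2), (3,0), (3,1), (3,2)}; {(0,0), (1,0), (2,0), (3,0), (4,0), (5,0)}; {(0,0), (1,1), (2,2), (3,0), (4,1), (5,2)}; {(0,0), (1,2), (2,1), (3,0), (4,2), (5,1)}.
So G has 4 subgroups of order 6.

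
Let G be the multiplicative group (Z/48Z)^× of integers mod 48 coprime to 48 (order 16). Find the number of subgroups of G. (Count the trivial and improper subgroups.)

|G| = 16, so by Lagrange every subgroup order divides 16. Divisors: 1, 2, 4, 8, 16.
Subgroups by order — order 1: 1; order 2: 7; order 4: 11; order 8: 7; order 16: 1.
Total: 1 + 7 + 11 + 7 + 1 = 27.

27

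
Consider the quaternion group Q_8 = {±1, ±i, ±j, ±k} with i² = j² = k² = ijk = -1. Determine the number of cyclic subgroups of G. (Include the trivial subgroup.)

5

Each element a generates a cyclic subgroup ⟨a⟩; distinct elements may generate the same one (a cyclic group of order d has φ(d) generators).
Cyclic subgroups by order — order 1: 1; order 2: 1; order 4: 3.
Total: 5.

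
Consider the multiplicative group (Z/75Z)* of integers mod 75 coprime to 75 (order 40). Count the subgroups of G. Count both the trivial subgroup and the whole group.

|G| = 40, so by Lagrange every subgroup order divides 40. Divisors: 1, 2, 4, 5, 8, 10, 20, 40.
Subgroups by order — order 1: 1; order 2: 3; order 4: 3; order 5: 1; order 8: 1; order 10: 3; order 20: 3; order 40: 1.
Total: 1 + 3 + 3 + 1 + 1 + 3 + 3 + 1 = 16.

16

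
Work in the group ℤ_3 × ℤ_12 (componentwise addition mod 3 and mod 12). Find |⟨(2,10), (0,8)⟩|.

|⟨(2,10)⟩| = 6 and |⟨(0,8)⟩| = 3, so |H| is a multiple of lcm(6, 3) = 6 and divides |G| = 36.
Closing under the operation: H = {(0,0), (0,2), (0,4), (0,6), (0,8), (0,10), (1,0), (1,2), (1,4), (1,6), (1,8), (1,10), (2,0), (2,2), (2,4), (2,6), (2,8), (2,10)}, so |H| = 18.

18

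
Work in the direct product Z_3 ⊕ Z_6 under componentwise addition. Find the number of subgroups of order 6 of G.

|G| = 18 and 6 | 18, so subgroups of order 6 are possible by Lagrange.
The subgroups of order 6 are: {(0,0), (0,1), (0,2), (0,3), (0,4), (0,5)}; {(0,0), (0,3), (1,0), (1,3), (2,0), (2,3)}; {(0,0), (0,3), (1,1), (1,4), (2,2), (2,5)}; {(0,0), (0,3), (1,2), (1,5), (2,1), (2,4)}.
So G has 4 subgroups of order 6.

4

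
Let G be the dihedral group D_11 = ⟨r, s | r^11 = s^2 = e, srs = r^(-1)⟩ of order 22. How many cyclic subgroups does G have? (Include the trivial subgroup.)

13

Each element a generates a cyclic subgroup ⟨a⟩; distinct elements may generate the same one (a cyclic group of order d has φ(d) generators).
Cyclic subgroups by order — order 1: 1; order 2: 11; order 11: 1.
Total: 13.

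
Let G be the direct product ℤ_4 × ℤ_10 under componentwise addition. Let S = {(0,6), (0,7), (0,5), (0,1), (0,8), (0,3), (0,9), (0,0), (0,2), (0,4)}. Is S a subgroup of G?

Yes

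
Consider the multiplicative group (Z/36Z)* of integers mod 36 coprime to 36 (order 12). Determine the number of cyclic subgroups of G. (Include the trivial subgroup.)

8

A cyclic subgroup of order d is generated by each of its φ(d) elements of order d, so the cyclic subgroups of order d number (#elements of order d)/φ(d).
Cyclic subgroups by order — order 1: 1; order 2: 3; order 3: 1; order 6: 3.
Total: 8.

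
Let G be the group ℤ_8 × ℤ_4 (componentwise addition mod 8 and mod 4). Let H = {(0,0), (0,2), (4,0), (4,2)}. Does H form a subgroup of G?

Yes

|H| = 4 divides |G| = 32, consistent with Lagrange.
H contains the identity, every element's inverse is in H, and H is closed under +: it is a subgroup.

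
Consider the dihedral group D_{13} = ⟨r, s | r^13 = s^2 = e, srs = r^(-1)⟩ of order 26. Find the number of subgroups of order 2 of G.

|G| = 26 and 2 | 26, so subgroups of order 2 are possible by Lagrange.
The subgroups of order 2 are: {e, r^10s}; {e, r^11s}; {e, r^12s}; {e, r^2s}; … (13 in all).
So G has 13 subgroups of order 2.

13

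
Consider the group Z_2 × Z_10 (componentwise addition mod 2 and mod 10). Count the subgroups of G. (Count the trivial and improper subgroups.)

10

|G| = 20, so by Lagrange every subgroup order divides 20. Divisors: 1, 2, 4, 5, 10, 20.
Subgroups by order — order 1: 1; order 2: 3; order 4: 1; order 5: 1; order 10: 3; order 20: 1.
Total: 1 + 3 + 1 + 1 + 3 + 1 = 10.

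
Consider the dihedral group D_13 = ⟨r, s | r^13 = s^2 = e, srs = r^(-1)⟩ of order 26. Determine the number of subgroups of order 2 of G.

13

|G| = 26 and 2 | 26, so subgroups of order 2 are possible by Lagrange.
The subgroups of order 2 are: {e, r^10s}; {e, r^11s}; {e, r^12s}; {e, r^2s}; … (13 in all).
So G has 13 subgroups of order 2.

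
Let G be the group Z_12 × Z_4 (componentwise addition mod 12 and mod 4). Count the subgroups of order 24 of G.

|G| = 48 and 24 | 48, so subgroups of order 24 are possible by Lagrange.
The subgroups of order 24 are: {(0,0), (0,1), (0,2), (0,3), (2,0), (2,1), (2,2), (2,3), (4,0), (4,1), (4,2), (4,3), (6,0), (6,1), (6,2), (6,3), (8,0), (8,1), (8,2), (8,3), (10,0), (10,1), (10,2), (10,3)}; {(0,0), (0,2), (1,0), (1,2), (2,0), (2,2), (3,0), (3,2), (4,0), (4,2), (5,0), (5,2), (6,0), (6,2), (7,0), (7,2), (8,0), (8,2), (9,0), (9,2), (10,0), (10,2), (11,0), (11,2)}; {(0,0), (0,2), (1,1), (1,3), (2,0), (2,2), (3,1), (3,3), (4,0), (4,2), (5,1), (5,3), (6,0), (6,2), (7,1), (7,3), (8,0), (8,2), (9,1), (9,3), (10,0), (10,2), (11,1), (11,3)}.
So G has 3 subgroups of order 24.

3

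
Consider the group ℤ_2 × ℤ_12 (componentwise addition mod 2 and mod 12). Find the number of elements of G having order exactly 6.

An element (a,b) has order lcm(ord(a), ord(b)); count pairs with lcm equal to 6.
Enumerating gives 6 such elements.

6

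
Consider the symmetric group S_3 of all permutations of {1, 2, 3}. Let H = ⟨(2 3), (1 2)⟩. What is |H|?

|⟨(2 3)⟩| = 2 and |⟨(1 2)⟩| = 2, so |H| is a multiple of lcm(2, 2) = 2 and divides |G| = 6.
Closing {(2 3), (1 2)} under the group operation gives all of G, so |H| = 6.

6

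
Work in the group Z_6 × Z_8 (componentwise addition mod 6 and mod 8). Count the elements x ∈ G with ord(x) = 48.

An element (a,b) has order lcm(ord(a), ord(b)); count pairs with lcm equal to 48.
Enumerating gives 0 such elements.

0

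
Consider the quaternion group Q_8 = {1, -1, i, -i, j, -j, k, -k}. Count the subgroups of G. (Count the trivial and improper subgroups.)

|G| = 8, so by Lagrange every subgroup order divides 8. Divisors: 1, 2, 4, 8.
Subgroups by order — order 1: 1; order 2: 1; order 4: 3; order 8: 1.
Total: 1 + 1 + 3 + 1 = 6.

6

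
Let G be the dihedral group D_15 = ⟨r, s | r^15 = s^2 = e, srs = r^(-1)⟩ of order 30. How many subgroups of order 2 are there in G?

15

|G| = 30 and 2 | 30, so subgroups of order 2 are possible by Lagrange.
The subgroups of order 2 are: {e, r^10s}; {e, r^11s}; {e, r^12s}; {e, r^13s}; … (15 in all).
So G has 15 subgroups of order 2.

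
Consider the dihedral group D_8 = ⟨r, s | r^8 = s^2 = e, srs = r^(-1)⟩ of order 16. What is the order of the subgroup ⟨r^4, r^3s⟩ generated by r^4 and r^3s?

|⟨r^4⟩| = 2 and |⟨r^3s⟩| = 2, so |H| is a multiple of lcm(2, 2) = 2 and divides |G| = 16.
Closing under the operation: H = {e, r^4, r^3s, r^7s}, so |H| = 4.

4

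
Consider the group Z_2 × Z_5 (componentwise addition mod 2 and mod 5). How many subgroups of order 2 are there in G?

|G| = 10 and 2 | 10, so subgroups of order 2 are possible by Lagrange.
The subgroups of order 2 are: {(0,0), (1,0)}.
So G has 1 subgroup of order 2.

1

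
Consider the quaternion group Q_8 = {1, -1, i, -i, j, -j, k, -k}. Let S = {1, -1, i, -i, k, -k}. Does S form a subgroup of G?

No

|S| = 6 does not divide |G| = 8, so by Lagrange S is not a subgroup.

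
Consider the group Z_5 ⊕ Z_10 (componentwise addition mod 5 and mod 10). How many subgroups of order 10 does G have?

6

|G| = 50 and 10 | 50, so subgroups of order 10 are possible by Lagrange.
The subgroups of order 10 are: {(0,0), (0,1), (0,2), (0,3), (0,4), (0,5), (0,6), (0,7), (0,8), (0,9)}; {(0,0), (0,5), (1,0), (1,5), (2,0), (2,5), (3,0), (3,5), (4,0), (4,5)}; {(0,0), (0,5), (1,1), (1,6), (2,2), (2,7), (3,3), (3,8), (4,4), (4,9)}; {(0,0), (0,5), (1,2), (1,7), (2,4), (2,9), (3,1), (3,6), (4,3), (4,8)}; … (6 in all).
So G has 6 subgroups of order 10.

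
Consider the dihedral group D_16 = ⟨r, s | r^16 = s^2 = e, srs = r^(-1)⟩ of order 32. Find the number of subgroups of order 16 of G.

|G| = 32 and 16 | 32, so subgroups of order 16 are possible by Lagrange.
The subgroups of order 16 are: {e, r, r^2, r^3, r^4, r^5, r^6, r^7, r^8, r^9, r^10, r^11, r^12, r^13, r^14, r^15}; {e, r^2, r^4, r^6, r^8, r^10, r^12, r^14, s, r^2s, r^4s, r^6s, r^8s, r^10s, r^12s, r^14s}; {e, r^2, r^4, r^6, r^8, r^10, r^12, r^14, rs, r^3s, r^5s, r^7s, r^9s, r^11s, r^13s, r^15s}.
So G has 3 subgroups of order 16.

3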